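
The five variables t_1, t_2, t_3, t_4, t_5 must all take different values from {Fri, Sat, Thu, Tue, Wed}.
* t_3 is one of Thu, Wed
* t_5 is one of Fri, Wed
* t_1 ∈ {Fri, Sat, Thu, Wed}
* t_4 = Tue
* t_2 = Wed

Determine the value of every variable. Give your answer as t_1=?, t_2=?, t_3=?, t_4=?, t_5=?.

t_1=Sat, t_2=Wed, t_3=Thu, t_4=Tue, t_5=Fri

t_2's domain is down to {Wed}, so t_2 = Wed. Remove Wed from t_1, t_3, t_5.
t_3's domain is down to {Thu}, so t_3 = Thu. Strike Thu from t_1.
That leaves t_4 = Tue.
t_5's domain is down to {Fri}, so t_5 = Fri. Remove Fri from t_1.
t_1 has just one choice, so t_1 = Sat.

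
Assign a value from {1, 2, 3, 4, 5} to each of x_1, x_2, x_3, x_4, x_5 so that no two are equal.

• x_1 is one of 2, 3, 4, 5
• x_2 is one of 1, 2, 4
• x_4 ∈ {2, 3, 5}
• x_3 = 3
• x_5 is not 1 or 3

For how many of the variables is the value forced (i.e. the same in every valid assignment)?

x_3 must be 3 (only option left). Strike 3 from x_1, x_4.
The 4 still-open variables draw from only 4 values {1, 2, 4, 5}, so each is used; only x_2 can be 1, hence x_2 = 1.
Determined: x_2=1, x_3=3. The other variables each still have more than one consistent value. That makes 2.

2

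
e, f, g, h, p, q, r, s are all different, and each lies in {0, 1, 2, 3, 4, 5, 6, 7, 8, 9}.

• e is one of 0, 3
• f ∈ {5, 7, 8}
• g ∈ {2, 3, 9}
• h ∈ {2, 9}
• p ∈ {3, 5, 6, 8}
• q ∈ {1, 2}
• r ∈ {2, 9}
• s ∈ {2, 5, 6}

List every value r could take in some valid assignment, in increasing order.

The 2 variables h and r are confined to {2, 9}, which locks those values in; drop them from g, q, s.
g must be 3 (only option left). Strike 3 from e, p.
q's domain is down to {1}, so q = 1.
e has just one choice, so e = 0.
No further eliminations apply; r can still be any of 2, 9.

2, 9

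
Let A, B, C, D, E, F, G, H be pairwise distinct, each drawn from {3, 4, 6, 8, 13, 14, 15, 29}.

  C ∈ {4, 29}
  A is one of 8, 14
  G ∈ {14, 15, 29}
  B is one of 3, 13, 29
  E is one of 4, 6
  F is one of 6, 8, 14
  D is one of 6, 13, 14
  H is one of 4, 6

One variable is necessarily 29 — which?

The 8 variables together cover exactly {3, 4, 6, 8, 13, 14, 15, 29} — 8 values for 8 variables — and 3 appears only in B's list, so B = 3.
Among the 7 still-open variables, 13 fits only D (and all 7 values in {4, 6, 8, 13, 14, 15, 29} must be used), so D = 13.
The 6 still-open variables draw from only 6 values {4, 6, 8, 14, 15, 29}, so each is used; only G can be 15, hence G = 15.
Among the 5 still-open variables, 29 fits only C (and all 5 values in {4, 6, 8, 14, 29} must be used), so C = 29.

C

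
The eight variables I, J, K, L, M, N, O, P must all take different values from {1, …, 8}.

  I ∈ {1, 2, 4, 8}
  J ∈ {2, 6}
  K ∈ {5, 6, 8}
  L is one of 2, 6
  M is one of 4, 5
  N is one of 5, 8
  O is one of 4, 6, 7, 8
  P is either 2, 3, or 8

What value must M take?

The 8 variables draw from only 8 values {1, 2, 3, 4, 5, 6, 7, 8}, so each is used; only I can be 1, hence I = 1.
The 7 still-open variables together cover exactly {2, 3, 4, 5, 6, 7, 8} — 7 values for 7 variables — and 3 appears only in P's list, so P = 3.
The 6 still-open variables together cover exactly {2, 4, 5, 6, 7, 8} — 6 values for 6 variables — and 7 appears only in O's list, so O = 7.
The 5 still-open variables together cover exactly {2, 4, 5, 6, 8} — 5 values for 5 variables — and 4 appears only in M's list, so M = 4.

4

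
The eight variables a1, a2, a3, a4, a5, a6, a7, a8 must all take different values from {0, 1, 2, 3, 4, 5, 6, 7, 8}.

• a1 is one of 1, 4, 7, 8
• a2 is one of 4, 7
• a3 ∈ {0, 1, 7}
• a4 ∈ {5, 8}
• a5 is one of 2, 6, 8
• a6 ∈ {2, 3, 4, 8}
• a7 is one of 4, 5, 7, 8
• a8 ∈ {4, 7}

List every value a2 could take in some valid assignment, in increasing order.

a2 and a8 between them cover only {4, 7} — a naked pair. Remove those values from a1, a3, a6, a7.
a4 and a7 share exactly the 2 values {5, 8}; by pigeonhole those values go to them, so strike 5, 8 from a1, a5, a6.
a1's domain is down to {1}, so a1 = 1. Remove 1 from a3.
a3 has just one choice, so a3 = 0.
No further eliminations apply; a2 can still be any of 4, 7.

4, 7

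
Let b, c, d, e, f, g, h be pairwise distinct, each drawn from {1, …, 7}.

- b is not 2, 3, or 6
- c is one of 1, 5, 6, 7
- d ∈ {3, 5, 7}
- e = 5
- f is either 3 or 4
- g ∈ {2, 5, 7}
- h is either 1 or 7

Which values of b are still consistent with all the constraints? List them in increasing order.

e has just one choice, so e = 5. Remove 5 from b, c, d, g.
The 6 still-open variables together cover exactly {1, 2, 3, 4, 6, 7} — 6 values for 6 variables — and 2 appears only in g's list, so g = 2.
The 5 still-open variables together cover exactly {1, 3, 4, 6, 7} — 5 values for 5 variables — and 6 appears only in c's list, so c = 6.
No further eliminations apply; b can still be any of 1, 4, 7.

1, 4, 7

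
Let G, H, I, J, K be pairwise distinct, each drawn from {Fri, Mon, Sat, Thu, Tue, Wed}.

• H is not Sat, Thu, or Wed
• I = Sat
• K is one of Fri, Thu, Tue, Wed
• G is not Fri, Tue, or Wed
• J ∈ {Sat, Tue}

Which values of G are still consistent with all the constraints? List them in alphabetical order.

Mon, Thu

I's domain is down to {Sat}, so I = Sat. Remove Sat from G, J.
J has just one choice, so J = Tue. Strike Tue from H, K.
No further eliminations apply; G can still be any of Mon, Thu.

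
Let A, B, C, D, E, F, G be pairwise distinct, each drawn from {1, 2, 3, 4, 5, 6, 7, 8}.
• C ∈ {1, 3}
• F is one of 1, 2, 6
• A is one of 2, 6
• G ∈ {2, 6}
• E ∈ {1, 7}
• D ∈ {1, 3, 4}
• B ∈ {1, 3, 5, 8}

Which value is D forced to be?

4

A and G share exactly the 2 values {2, 6}; by pigeonhole those values go to them, so strike 2, 6 from F.
F must be 1 (only option left). Strike 1 from B, C, D, E.
C's domain is down to {3}, so C = 3. Remove 3 from B, D.
So D = 4.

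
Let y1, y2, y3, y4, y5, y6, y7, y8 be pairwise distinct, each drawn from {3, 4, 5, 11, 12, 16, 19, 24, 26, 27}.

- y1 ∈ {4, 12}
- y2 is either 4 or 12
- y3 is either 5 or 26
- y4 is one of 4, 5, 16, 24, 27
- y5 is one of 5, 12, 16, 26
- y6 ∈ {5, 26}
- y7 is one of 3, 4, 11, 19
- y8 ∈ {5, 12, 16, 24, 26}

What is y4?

27

y1 and y2 share exactly the 2 values {4, 12}; by pigeonhole those values go to them, so strike 4, 12 from y4, y5, y7, y8.
y3 and y6 share exactly the 2 values {5, 26}; by pigeonhole those values go to them, so strike 5, 26 from y4, y5, y8.
y5 must be 16 (only option left). Eliminate 16 elsewhere: y4, y8.
y8 has just one choice, so y8 = 24. Remove 24 from y4.
So y4 = 27.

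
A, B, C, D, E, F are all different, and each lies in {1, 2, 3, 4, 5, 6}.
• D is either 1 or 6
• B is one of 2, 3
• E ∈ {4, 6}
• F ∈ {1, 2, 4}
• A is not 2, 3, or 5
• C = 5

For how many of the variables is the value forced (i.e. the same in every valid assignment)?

3

C's domain is down to {5}, so C = 5.
The 5 still-open variables together cover exactly {1, 2, 3, 4, 6} — 5 values for 5 variables — and 3 appears only in B's list, so B = 3.
The 4 still-open variables together cover exactly {1, 2, 4, 6} — 4 values for 4 variables — and 2 appears only in F's list, so F = 2.
Determined: B=3, C=5, F=2. The other variables each still have more than one consistent value. That makes 3.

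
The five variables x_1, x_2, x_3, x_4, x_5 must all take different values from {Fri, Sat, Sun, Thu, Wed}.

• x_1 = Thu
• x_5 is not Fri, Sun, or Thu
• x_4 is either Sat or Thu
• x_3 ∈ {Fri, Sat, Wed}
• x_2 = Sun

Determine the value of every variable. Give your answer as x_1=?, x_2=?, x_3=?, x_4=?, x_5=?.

x_1=Thu, x_2=Sun, x_3=Fri, x_4=Sat, x_5=Wed

x_1 must be Thu (only option left). Eliminate Thu elsewhere: x_4.
That leaves x_2 = Sun.
x_4 has just one choice, so x_4 = Sat. So x_3, x_5 can't be Sat.
x_5 has just one choice, so x_5 = Wed. Eliminate Wed elsewhere: x_3.
x_3 has just one choice, so x_3 = Fri.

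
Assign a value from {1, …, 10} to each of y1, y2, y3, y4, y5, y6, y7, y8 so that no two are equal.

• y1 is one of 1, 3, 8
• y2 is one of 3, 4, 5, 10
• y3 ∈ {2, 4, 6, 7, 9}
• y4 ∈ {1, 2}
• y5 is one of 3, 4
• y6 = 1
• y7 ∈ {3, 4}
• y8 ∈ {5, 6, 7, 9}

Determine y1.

y6 has just one choice, so y6 = 1. Remove 1 from y1, y4.
y4 has just one choice, so y4 = 2. Strike 2 from y3.
y5 and y7 share exactly the 2 values {3, 4}; by pigeonhole those values go to them, so strike 3, 4 from y1, y2, y3.
So y1 = 8.

8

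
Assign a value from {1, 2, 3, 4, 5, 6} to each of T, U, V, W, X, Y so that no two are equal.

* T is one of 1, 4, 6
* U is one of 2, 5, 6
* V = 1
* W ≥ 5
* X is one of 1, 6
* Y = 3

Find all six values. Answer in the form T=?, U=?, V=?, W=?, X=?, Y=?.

V's domain is down to {1}, so V = 1. Remove 1 from T, X.
X must be 6 (only option left). So T, U, W can't be 6.
Y must be 3 (only option left).
T's domain is down to {4}, so T = 4.
W must be 5 (only option left). Strike 5 from U.
That leaves U = 2.

T=4, U=2, V=1, W=5, X=6, Y=3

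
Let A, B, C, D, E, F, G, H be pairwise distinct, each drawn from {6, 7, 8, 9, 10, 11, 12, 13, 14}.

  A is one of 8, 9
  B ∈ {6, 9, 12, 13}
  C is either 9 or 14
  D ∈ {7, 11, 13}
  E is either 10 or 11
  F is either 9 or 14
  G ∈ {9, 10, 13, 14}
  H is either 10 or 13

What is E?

11

C and F between them cover only {9, 14} — a naked pair. Remove those values from A, B, G.
A's domain is down to {8}, so A = 8.
G and H share exactly the 2 values {10, 13}; by pigeonhole those values go to them, so strike 10, 13 from B, D, E.
So E = 11.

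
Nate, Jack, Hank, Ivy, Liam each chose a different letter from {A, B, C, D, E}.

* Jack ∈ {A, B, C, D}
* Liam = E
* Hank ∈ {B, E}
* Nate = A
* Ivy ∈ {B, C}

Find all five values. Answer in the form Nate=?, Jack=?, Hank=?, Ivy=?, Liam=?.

Nate=A, Jack=D, Hank=B, Ivy=C, Liam=E

Nate has just one choice, so Nate = A. Remove A from Jack.
That leaves Liam = E. Eliminate E elsewhere: Hank.
Hank must be B (only option left). So Jack, Ivy can't be B.
Ivy's domain is down to {C}, so Ivy = C. Strike C from Jack.
Jack has just one choice, so Jack = D.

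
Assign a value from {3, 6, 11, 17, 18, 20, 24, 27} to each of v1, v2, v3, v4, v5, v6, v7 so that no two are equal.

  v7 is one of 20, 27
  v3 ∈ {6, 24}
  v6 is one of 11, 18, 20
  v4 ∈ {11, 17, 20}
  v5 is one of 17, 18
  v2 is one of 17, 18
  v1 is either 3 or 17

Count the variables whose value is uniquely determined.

2

v2 and v5 between them cover only {17, 18} — a naked pair. Remove those values from v1, v4, v6.
v1 has just one choice, so v1 = 3.
The 2 variables v4 and v6 are confined to {11, 20}, which locks those values in; drop them from v7.
v7's domain is down to {27}, so v7 = 27.
Determined: v1=3, v7=27. The other variables each still have more than one consistent value. That makes 2.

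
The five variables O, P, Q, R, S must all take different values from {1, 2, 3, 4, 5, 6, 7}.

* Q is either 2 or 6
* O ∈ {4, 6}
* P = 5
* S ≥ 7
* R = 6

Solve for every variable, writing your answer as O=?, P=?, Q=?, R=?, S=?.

P must be 5 (only option left).
R has just one choice, so R = 6. So O, Q can't be 6.
That leaves S = 7.
O's domain is down to {4}, so O = 4.
Q has just one choice, so Q = 2.

O=4, P=5, Q=2, R=6, S=7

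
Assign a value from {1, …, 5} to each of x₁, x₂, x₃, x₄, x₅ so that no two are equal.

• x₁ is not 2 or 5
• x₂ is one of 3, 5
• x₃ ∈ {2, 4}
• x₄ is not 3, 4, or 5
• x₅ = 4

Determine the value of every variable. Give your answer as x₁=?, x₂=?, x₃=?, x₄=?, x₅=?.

x₁=3, x₂=5, x₃=2, x₄=1, x₅=4

x₅ has just one choice, so x₅ = 4. Eliminate 4 elsewhere: x₁, x₃.
x₃'s domain is down to {2}, so x₃ = 2. Strike 2 from x₄.
x₄ has just one choice, so x₄ = 1. So x₁ can't be 1.
That leaves x₁ = 3. Strike 3 from x₂.
x₂ has just one choice, so x₂ = 5.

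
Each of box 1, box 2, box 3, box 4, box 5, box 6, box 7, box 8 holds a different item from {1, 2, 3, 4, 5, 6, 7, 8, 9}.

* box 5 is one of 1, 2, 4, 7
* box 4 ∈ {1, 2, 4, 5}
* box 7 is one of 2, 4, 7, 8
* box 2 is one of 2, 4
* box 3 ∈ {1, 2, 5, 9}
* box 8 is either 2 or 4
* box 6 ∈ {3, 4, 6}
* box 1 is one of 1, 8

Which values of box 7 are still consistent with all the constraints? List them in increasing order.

box 2 and box 8 between them cover only {2, 4} — a naked pair. Remove those values from box 3, box 4, box 5, box 6, box 7.
box 1, box 5, box 7 between them cover only {1, 7, 8} — a naked triple. Remove those values from box 3, box 4.
box 4 must be 5 (only option left). Strike 5 from box 3.
That leaves box 3 = 9.
No further eliminations apply; box 7 can still be any of 7, 8.

7, 8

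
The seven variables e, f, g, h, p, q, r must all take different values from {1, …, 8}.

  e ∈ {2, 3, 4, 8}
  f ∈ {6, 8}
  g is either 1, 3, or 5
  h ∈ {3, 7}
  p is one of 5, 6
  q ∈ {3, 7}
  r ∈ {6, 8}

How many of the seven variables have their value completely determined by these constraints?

2

f and r between them cover only {6, 8} — a naked pair. Remove those values from e, p.
p must be 5 (only option left). Strike 5 from g.
h and q share exactly the 2 values {3, 7}; by pigeonhole those values go to them, so strike 3, 7 from e, g.
g must be 1 (only option left).
Determined: g=1, p=5. The other variables each still have more than one consistent value. That makes 2.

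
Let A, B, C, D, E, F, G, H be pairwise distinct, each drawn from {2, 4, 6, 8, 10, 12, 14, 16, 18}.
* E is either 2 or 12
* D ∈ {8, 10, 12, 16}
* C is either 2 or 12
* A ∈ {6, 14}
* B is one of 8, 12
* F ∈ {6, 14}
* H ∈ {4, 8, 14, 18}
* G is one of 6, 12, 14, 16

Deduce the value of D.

A and F between them cover only {6, 14} — a naked pair. Remove those values from G, H.
The 2 variables C and E are confined to {2, 12}, which locks those values in; drop them from B, D, G.
B must be 8 (only option left). So D, H can't be 8.
G has just one choice, so G = 16. Remove 16 from D.
So D = 10.

10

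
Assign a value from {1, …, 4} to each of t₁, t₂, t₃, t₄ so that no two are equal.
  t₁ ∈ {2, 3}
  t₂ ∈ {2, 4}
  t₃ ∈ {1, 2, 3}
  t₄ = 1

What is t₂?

t₄'s domain is down to {1}, so t₄ = 1. So t₃ can't be 1.
The 3 still-open variables together cover exactly {2, 3, 4} — 3 values for 3 variables — and 4 appears only in t₂'s list, so t₂ = 4.

4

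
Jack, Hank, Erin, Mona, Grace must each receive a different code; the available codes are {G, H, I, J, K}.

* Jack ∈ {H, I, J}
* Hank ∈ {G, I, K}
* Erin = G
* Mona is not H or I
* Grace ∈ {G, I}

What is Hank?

K

Erin must be G (only option left). Strike G from Hank, Mona, Grace.
Grace must be I (only option left). Eliminate I elsewhere: Jack, Hank.
So Hank = K.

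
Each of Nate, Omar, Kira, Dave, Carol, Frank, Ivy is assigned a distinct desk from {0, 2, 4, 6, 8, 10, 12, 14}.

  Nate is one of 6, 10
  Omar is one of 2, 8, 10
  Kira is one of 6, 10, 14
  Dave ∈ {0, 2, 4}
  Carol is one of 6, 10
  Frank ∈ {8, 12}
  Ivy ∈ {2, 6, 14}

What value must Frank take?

12

Nate and Carol share exactly the 2 values {6, 10}; by pigeonhole those values go to them, so strike 6, 10 from Omar, Kira, Ivy.
That leaves Kira = 14. Remove 14 from Ivy.
Ivy's domain is down to {2}, so Ivy = 2. Eliminate 2 elsewhere: Omar, Dave.
Omar has just one choice, so Omar = 8. So Frank can't be 8.
So Frank = 12.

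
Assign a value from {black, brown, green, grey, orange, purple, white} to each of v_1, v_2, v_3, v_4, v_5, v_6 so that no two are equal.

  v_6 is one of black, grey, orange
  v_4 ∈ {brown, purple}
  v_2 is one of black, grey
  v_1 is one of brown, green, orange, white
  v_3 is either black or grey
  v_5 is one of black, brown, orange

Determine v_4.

v_2 and v_3 between them cover only {black, grey} — a naked pair. Remove those values from v_5, v_6.
v_6's domain is down to {orange}, so v_6 = orange. Remove orange from v_1, v_5.
v_5's domain is down to {brown}, so v_5 = brown. Eliminate brown elsewhere: v_1, v_4.
So v_4 = purple.

purple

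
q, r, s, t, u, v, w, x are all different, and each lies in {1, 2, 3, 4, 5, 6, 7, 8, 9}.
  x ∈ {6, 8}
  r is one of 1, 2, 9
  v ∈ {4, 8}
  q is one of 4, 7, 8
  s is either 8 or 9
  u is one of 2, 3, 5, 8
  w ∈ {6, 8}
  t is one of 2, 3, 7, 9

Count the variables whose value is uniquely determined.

3

w and x share exactly the 2 values {6, 8}; by pigeonhole those values go to them, so strike 6, 8 from q, s, u, v.
s's domain is down to {9}, so s = 9. Strike 9 from r, t.
v's domain is down to {4}, so v = 4. Remove 4 from q.
That leaves q = 7. Eliminate 7 elsewhere: t.
Determined: q=7, s=9, v=4. The other variables each still have more than one consistent value. That makes 3.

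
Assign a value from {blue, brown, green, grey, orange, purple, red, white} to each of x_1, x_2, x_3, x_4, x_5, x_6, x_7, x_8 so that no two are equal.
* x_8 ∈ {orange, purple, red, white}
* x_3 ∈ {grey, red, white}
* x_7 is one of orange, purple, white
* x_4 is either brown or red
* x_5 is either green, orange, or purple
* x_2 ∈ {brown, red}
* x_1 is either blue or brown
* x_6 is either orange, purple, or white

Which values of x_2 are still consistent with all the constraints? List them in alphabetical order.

The 8 variables draw from only 8 values {blue, brown, green, grey, orange, purple, red, white}, so each is used; only x_1 can be blue, hence x_1 = blue.
Among the 7 still-open variables, green fits only x_5 (and all 7 values in {brown, green, grey, orange, purple, red, white} must be used), so x_5 = green.
The 6 still-open variables draw from only 6 values {brown, grey, orange, purple, red, white}, so each is used; only x_3 can be grey, hence x_3 = grey.
The 2 variables x_2 and x_4 are confined to {brown, red}, which locks those values in; drop them from x_8.
No further eliminations apply; x_2 can still be any of brown, red.

brown, red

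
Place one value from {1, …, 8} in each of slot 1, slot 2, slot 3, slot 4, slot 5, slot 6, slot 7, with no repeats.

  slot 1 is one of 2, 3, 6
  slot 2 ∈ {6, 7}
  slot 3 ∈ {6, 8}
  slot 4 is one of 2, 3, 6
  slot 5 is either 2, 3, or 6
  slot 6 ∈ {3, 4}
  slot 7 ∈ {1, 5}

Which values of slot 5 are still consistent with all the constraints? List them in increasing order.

The 3 variables slot 1, slot 4, slot 5 are confined to {2, 3, 6}, which locks those values in; drop them from slot 2, slot 3, slot 6.
That leaves slot 2 = 7.
That leaves slot 3 = 8.
slot 6 must be 4 (only option left).
No further eliminations apply; slot 5 can still be any of 2, 3, 6.

2, 3, 6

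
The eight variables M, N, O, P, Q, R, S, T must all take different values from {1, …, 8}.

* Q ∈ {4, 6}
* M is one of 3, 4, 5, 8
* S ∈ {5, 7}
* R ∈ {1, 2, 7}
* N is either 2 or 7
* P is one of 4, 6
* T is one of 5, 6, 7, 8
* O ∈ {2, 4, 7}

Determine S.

5

The 8 variables together cover exactly {1, 2, 3, 4, 5, 6, 7, 8} — 8 values for 8 variables — and 1 appears only in R's list, so R = 1.
The 7 still-open variables draw from only 7 values {2, 3, 4, 5, 6, 7, 8}, so each is used; only M can be 3, hence M = 3.
The 6 still-open variables draw from only 6 values {2, 4, 5, 6, 7, 8}, so each is used; only T can be 8, hence T = 8.
The 5 still-open variables draw from only 5 values {2, 4, 5, 6, 7}, so each is used; only S can be 5, hence S = 5.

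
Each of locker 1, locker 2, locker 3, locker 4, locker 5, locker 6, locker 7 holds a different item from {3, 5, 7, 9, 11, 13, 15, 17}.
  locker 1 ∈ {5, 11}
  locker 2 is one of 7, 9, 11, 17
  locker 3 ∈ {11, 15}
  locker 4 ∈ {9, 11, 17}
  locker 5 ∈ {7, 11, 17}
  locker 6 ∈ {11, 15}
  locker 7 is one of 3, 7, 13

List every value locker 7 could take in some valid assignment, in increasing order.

3, 13

locker 3 and locker 6 share exactly the 2 values {11, 15}; by pigeonhole those values go to them, so strike 11, 15 from locker 1, locker 2, locker 4, locker 5.
locker 1 must be 5 (only option left).
The 3 variables locker 2, locker 4, locker 5 are confined to {7, 9, 17}, which locks those values in; drop them from locker 7.
No further eliminations apply; locker 7 can still be any of 3, 13.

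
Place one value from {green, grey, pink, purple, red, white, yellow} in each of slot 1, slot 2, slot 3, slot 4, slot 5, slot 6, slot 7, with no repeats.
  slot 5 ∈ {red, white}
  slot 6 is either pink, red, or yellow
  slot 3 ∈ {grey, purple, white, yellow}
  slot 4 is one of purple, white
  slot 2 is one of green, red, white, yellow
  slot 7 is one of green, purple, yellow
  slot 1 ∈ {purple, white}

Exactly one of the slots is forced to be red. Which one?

The 7 variables together cover exactly {green, grey, pink, purple, red, white, yellow} — 7 values for 7 variables — and grey appears only in slot 3's list, so slot 3 = grey.
The 6 still-open variables draw from only 6 values {green, pink, purple, red, white, yellow}, so each is used; only slot 6 can be pink, hence slot 6 = pink.
slot 1 and slot 4 share exactly the 2 values {purple, white}; by pigeonhole those values go to them, so strike purple, white from slot 2, slot 5, slot 7.
So red goes to slot 5.

slot 5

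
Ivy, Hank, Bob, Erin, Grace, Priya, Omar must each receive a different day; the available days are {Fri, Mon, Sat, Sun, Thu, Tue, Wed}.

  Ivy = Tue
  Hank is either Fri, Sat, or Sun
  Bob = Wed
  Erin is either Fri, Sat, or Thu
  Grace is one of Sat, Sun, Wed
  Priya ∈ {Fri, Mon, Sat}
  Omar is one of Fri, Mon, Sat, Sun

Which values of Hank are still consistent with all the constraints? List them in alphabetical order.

Fri, Sat, Sun

Ivy's domain is down to {Tue}, so Ivy = Tue.
That leaves Bob = Wed. Strike Wed from Grace.
The 5 still-open variables draw from only 5 values {Fri, Mon, Sat, Sun, Thu}, so each is used; only Erin can be Thu, hence Erin = Thu.
No further eliminations apply; Hank can still be any of Fri, Sat, Sun.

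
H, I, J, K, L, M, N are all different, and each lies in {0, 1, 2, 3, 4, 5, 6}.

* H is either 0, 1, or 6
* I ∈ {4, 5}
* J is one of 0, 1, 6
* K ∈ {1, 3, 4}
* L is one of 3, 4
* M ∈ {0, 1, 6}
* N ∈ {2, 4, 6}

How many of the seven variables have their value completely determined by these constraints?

2

The 7 variables draw from only 7 values {0, 1, 2, 3, 4, 5, 6}, so each is used; only N can be 2, hence N = 2.
The 6 still-open variables together cover exactly {0, 1, 3, 4, 5, 6} — 6 values for 6 variables — and 5 appears only in I's list, so I = 5.
The 3 variables H, J, M are confined to {0, 1, 6}, which locks those values in; drop them from K.
Determined: I=5, N=2. The other variables each still have more than one consistent value. That makes 2.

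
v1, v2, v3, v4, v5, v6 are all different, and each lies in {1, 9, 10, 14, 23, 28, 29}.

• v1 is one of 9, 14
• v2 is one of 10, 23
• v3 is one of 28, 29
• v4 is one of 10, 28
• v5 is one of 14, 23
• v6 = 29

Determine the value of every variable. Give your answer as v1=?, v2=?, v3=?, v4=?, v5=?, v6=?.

v6 has just one choice, so v6 = 29. Strike 29 from v3.
That leaves v3 = 28. Eliminate 28 elsewhere: v4.
v4 must be 10 (only option left). So v2 can't be 10.
v2 must be 23 (only option left). Remove 23 from v5.
That leaves v5 = 14. So v1 can't be 14.
That leaves v1 = 9.

v1=9, v2=23, v3=28, v4=10, v5=14, v6=29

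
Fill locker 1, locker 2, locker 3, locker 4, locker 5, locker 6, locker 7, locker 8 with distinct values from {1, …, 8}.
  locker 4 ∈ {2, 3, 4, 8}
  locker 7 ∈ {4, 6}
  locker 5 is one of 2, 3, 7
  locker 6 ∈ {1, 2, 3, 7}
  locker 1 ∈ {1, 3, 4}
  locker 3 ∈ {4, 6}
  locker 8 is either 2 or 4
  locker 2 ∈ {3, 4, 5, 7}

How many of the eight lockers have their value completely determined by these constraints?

The 8 variables together cover exactly {1, 2, 3, 4, 5, 6, 7, 8} — 8 values for 8 variables — and 5 appears only in locker 2's list, so locker 2 = 5.
The 7 still-open variables draw from only 7 values {1, 2, 3, 4, 6, 7, 8}, so each is used; only locker 4 can be 8, hence locker 4 = 8.
locker 3 and locker 7 between them cover only {4, 6} — a naked pair. Remove those values from locker 1, locker 8.
locker 8's domain is down to {2}, so locker 8 = 2. Strike 2 from locker 5, locker 6.
Determined: locker 2=5, locker 4=8, locker 8=2. The other lockers each still have more than one consistent value. That makes 3.

3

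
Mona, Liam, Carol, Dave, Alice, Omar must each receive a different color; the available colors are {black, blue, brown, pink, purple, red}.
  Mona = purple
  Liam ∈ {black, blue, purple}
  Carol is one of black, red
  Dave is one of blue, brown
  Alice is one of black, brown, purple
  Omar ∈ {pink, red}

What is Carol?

Mona has just one choice, so Mona = purple. Eliminate purple elsewhere: Liam, Alice.
The 5 still-open variables draw from only 5 values {black, blue, brown, pink, red}, so each is used; only Omar can be pink, hence Omar = pink.
The 4 still-open variables together cover exactly {black, blue, brown, red} — 4 values for 4 variables — and red appears only in Carol's list, so Carol = red.

red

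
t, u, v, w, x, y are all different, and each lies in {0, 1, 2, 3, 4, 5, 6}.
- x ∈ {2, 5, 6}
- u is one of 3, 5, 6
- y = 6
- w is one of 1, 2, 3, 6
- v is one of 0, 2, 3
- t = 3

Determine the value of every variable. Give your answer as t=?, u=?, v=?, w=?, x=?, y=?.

t has just one choice, so t = 3. So u, v, w can't be 3.
That leaves y = 6. So u, w, x can't be 6.
u must be 5 (only option left). So x can't be 5.
x has just one choice, so x = 2. Remove 2 from v, w.
That leaves v = 0.
That leaves w = 1.

t=3, u=5, v=0, w=1, x=2, y=6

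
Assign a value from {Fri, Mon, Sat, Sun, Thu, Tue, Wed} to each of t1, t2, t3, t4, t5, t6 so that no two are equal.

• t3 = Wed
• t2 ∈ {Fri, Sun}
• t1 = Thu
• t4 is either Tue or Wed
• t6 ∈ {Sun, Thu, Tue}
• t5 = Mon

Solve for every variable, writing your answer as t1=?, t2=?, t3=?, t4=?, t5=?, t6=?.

t1=Thu, t2=Fri, t3=Wed, t4=Tue, t5=Mon, t6=Sun

t1 has just one choice, so t1 = Thu. Eliminate Thu elsewhere: t6.
t3 must be Wed (only option left). Eliminate Wed elsewhere: t4.
That leaves t4 = Tue. So t6 can't be Tue.
t5 has just one choice, so t5 = Mon.
That leaves t6 = Sun. Remove Sun from t2.
t2 has just one choice, so t2 = Fri.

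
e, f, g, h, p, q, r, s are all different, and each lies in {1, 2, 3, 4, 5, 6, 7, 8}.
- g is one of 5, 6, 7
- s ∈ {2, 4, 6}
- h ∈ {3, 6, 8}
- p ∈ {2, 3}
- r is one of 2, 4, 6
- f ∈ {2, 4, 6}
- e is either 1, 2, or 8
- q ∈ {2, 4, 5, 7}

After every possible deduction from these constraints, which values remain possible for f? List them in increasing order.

Among the 8 variables, 1 fits only e (and all 8 values in {1, 2, 3, 4, 5, 6, 7, 8} must be used), so e = 1.
The 7 still-open variables draw from only 7 values {2, 3, 4, 5, 6, 7, 8}, so each is used; only h can be 8, hence h = 8.
The 6 still-open variables draw from only 6 values {2, 3, 4, 5, 6, 7}, so each is used; only p can be 3, hence p = 3.
f, r, s between them cover only {2, 4, 6} — a naked triple. Remove those values from g, q.
No further eliminations apply; f can still be any of 2, 4, 6.

2, 4, 6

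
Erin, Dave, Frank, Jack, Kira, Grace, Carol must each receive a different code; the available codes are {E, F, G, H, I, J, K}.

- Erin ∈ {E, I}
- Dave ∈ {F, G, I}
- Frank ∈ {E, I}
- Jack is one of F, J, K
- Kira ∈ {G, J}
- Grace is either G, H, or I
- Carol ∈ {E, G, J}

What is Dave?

F

The 7 variables draw from only 7 values {E, F, G, H, I, J, K}, so each is used; only Grace can be H, hence Grace = H.
The 6 still-open variables together cover exactly {E, F, G, I, J, K} — 6 values for 6 variables — and K appears only in Jack's list, so Jack = K.
The 5 still-open variables draw from only 5 values {E, F, G, I, J}, so each is used; only Dave can be F, hence Dave = F.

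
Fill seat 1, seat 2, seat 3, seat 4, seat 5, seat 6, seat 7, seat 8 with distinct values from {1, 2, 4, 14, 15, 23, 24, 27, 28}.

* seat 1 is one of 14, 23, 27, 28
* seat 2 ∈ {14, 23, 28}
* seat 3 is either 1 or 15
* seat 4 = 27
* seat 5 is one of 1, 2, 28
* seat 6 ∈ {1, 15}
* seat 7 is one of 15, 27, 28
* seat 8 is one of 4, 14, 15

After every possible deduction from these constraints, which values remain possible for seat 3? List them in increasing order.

seat 4's domain is down to {27}, so seat 4 = 27. So seat 1, seat 7 can't be 27.
The 7 still-open variables together cover exactly {1, 2, 4, 14, 15, 23, 28} — 7 values for 7 variables — and 2 appears only in seat 5's list, so seat 5 = 2.
The 6 still-open variables together cover exactly {1, 4, 14, 15, 23, 28} — 6 values for 6 variables — and 4 appears only in seat 8's list, so seat 8 = 4.
The 2 variables seat 3 and seat 6 are confined to {1, 15}, which locks those values in; drop them from seat 7.
seat 7's domain is down to {28}, so seat 7 = 28. Remove 28 from seat 1, seat 2.
No further eliminations apply; seat 3 can still be any of 1, 15.

1, 15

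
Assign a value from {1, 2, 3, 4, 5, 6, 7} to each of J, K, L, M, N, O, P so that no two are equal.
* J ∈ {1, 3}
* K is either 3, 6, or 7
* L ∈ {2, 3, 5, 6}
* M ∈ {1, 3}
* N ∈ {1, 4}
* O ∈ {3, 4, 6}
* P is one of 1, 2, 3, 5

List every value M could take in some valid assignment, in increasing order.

1, 3

The 7 variables draw from only 7 values {1, 2, 3, 4, 5, 6, 7}, so each is used; only K can be 7, hence K = 7.
J and M share exactly the 2 values {1, 3}; by pigeonhole those values go to them, so strike 1, 3 from L, N, O, P.
N must be 4 (only option left). Strike 4 from O.
O has just one choice, so O = 6. Strike 6 from L.
No further eliminations apply; M can still be any of 1, 3.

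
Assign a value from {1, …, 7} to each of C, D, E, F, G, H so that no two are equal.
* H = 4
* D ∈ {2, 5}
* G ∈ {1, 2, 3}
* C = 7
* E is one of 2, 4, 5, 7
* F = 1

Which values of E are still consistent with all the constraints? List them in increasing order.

2, 5

C must be 7 (only option left). So E can't be 7.
F has just one choice, so F = 1. Remove 1 from G.
H has just one choice, so H = 4. Eliminate 4 elsewhere: E.
The 3 still-open variables together cover exactly {2, 3, 5} — 3 values for 3 variables — and 3 appears only in G's list, so G = 3.
No further eliminations apply; E can still be any of 2, 5.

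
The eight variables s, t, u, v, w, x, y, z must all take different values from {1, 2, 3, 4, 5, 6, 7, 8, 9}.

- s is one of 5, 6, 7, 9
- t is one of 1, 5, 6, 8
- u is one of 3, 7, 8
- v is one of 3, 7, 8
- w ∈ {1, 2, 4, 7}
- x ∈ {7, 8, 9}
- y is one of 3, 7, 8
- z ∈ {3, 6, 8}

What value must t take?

The 3 variables u, v, y are confined to {3, 7, 8}, which locks those values in; drop them from s, t, w, x, z.
x's domain is down to {9}, so x = 9. Remove 9 from s.
z's domain is down to {6}, so z = 6. Strike 6 from s, t.
That leaves s = 5. So t can't be 5.
So t = 1.

1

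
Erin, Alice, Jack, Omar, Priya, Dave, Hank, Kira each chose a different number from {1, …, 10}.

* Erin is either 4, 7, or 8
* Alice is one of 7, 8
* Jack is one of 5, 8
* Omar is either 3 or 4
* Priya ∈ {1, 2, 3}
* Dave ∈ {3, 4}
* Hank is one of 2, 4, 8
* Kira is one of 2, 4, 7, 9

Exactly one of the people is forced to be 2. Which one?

The 8 variables together cover exactly {1, 2, 3, 4, 5, 7, 8, 9} — 8 values for 8 variables — and 1 appears only in Priya's list, so Priya = 1.
Among the 7 still-open variables, 5 fits only Jack (and all 7 values in {2, 3, 4, 5, 7, 8, 9} must be used), so Jack = 5.
The 6 still-open variables draw from only 6 values {2, 3, 4, 7, 8, 9}, so each is used; only Kira can be 9, hence Kira = 9.
Among the 5 still-open variables, 2 fits only Hank (and all 5 values in {2, 3, 4, 7, 8} must be used), so Hank = 2.

Hank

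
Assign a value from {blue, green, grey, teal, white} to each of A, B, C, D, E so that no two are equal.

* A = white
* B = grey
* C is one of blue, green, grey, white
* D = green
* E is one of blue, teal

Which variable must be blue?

A has just one choice, so A = white. So C can't be white.
That leaves B = grey. So C can't be grey.
That leaves D = green. So C can't be green.
So blue goes to C.

C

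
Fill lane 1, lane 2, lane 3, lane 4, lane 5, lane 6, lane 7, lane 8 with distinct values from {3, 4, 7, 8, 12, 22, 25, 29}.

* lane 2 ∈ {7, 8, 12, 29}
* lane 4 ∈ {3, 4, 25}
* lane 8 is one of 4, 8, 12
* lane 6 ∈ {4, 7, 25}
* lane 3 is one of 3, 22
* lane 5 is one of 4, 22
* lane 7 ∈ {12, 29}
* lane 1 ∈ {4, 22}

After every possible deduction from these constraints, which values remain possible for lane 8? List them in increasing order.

lane 1 and lane 5 share exactly the 2 values {4, 22}; by pigeonhole those values go to them, so strike 4, 22 from lane 3, lane 4, lane 6, lane 8.
That leaves lane 3 = 3. Strike 3 from lane 4.
lane 4 must be 25 (only option left). So lane 6 can't be 25.
lane 6's domain is down to {7}, so lane 6 = 7. Eliminate 7 elsewhere: lane 2.
No further eliminations apply; lane 8 can still be any of 8, 12.

8, 12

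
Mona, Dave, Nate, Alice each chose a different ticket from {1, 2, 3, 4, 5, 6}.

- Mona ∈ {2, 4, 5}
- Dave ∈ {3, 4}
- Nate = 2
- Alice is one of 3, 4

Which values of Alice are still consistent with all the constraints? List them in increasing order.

3, 4

Nate's domain is down to {2}, so Nate = 2. So Mona can't be 2.
Among the 3 still-open variables, 5 fits only Mona (and all 3 values in {3, 4, 5} must be used), so Mona = 5.
No further eliminations apply; Alice can still be any of 3, 4.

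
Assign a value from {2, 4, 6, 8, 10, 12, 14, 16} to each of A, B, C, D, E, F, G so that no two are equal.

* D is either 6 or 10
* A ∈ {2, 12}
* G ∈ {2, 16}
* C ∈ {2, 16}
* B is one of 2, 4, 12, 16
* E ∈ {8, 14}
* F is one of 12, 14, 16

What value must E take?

8

The 2 variables C and G are confined to {2, 16}, which locks those values in; drop them from A, B, F.
A has just one choice, so A = 12. Eliminate 12 elsewhere: B, F.
B's domain is down to {4}, so B = 4.
F has just one choice, so F = 14. Strike 14 from E.
So E = 8.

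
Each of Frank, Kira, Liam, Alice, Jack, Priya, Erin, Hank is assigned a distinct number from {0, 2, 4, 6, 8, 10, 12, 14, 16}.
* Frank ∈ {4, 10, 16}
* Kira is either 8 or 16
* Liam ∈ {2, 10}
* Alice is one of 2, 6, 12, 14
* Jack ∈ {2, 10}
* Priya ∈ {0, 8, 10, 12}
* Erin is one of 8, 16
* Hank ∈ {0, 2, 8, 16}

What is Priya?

Kira and Erin between them cover only {8, 16} — a naked pair. Remove those values from Frank, Priya, Hank.
Liam and Jack between them cover only {2, 10} — a naked pair. Remove those values from Frank, Alice, Priya, Hank.
Frank's domain is down to {4}, so Frank = 4.
That leaves Hank = 0. Remove 0 from Priya.
So Priya = 12.

12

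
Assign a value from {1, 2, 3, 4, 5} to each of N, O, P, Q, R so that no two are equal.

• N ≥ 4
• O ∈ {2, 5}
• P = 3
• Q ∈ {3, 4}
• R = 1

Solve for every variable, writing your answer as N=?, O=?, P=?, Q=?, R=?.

N=5, O=2, P=3, Q=4, R=1

P must be 3 (only option left). Eliminate 3 elsewhere: Q.
Q's domain is down to {4}, so Q = 4. Eliminate 4 elsewhere: N.
R must be 1 (only option left).
That leaves N = 5. Remove 5 from O.
That leaves O = 2.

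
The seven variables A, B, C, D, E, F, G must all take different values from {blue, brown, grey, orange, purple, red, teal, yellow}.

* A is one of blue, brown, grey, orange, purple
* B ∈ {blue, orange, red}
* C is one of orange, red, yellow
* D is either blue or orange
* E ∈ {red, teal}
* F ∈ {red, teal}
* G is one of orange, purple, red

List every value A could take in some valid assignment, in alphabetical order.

brown, grey

E and F between them cover only {red, teal} — a naked pair. Remove those values from B, C, G.
B and D between them cover only {blue, orange} — a naked pair. Remove those values from A, C, G.
That leaves C = yellow.
G's domain is down to {purple}, so G = purple. So A can't be purple.
No further eliminations apply; A can still be any of brown, grey.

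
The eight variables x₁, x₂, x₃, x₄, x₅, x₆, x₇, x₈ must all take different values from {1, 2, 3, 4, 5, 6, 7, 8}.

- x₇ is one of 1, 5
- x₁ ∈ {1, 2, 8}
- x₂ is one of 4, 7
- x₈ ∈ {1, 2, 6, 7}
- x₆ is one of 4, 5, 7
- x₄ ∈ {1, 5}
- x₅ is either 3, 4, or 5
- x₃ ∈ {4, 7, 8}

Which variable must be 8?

x₃

The 8 variables together cover exactly {1, 2, 3, 4, 5, 6, 7, 8} — 8 values for 8 variables — and 3 appears only in x₅'s list, so x₅ = 3.
Among the 7 still-open variables, 6 fits only x₈ (and all 7 values in {1, 2, 4, 5, 6, 7, 8} must be used), so x₈ = 6.
The 6 still-open variables together cover exactly {1, 2, 4, 5, 7, 8} — 6 values for 6 variables — and 2 appears only in x₁'s list, so x₁ = 2.
The 5 still-open variables draw from only 5 values {1, 4, 5, 7, 8}, so each is used; only x₃ can be 8, hence x₃ = 8.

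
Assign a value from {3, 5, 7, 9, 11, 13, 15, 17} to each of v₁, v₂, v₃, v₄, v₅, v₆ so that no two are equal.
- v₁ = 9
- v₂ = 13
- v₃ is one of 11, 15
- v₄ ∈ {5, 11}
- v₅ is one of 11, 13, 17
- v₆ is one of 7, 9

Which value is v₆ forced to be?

v₁ has just one choice, so v₁ = 9. Remove 9 from v₆.
So v₆ = 7.

7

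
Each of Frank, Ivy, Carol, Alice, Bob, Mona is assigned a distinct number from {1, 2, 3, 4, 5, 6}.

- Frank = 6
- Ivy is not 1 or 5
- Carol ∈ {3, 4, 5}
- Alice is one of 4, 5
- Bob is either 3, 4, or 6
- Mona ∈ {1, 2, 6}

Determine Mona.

Frank's domain is down to {6}, so Frank = 6. Eliminate 6 elsewhere: Ivy, Bob, Mona.
The 5 still-open variables together cover exactly {1, 2, 3, 4, 5} — 5 values for 5 variables — and 1 appears only in Mona's list, so Mona = 1.

1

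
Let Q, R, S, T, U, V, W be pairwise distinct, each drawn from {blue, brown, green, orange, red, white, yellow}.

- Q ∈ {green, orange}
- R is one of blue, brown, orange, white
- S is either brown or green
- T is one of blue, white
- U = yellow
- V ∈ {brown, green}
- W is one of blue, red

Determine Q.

U's domain is down to {yellow}, so U = yellow.
The 6 still-open variables draw from only 6 values {blue, brown, green, orange, red, white}, so each is used; only W can be red, hence W = red.
The 2 variables S and V are confined to {brown, green}, which locks those values in; drop them from Q, R.
So Q = orange.

orange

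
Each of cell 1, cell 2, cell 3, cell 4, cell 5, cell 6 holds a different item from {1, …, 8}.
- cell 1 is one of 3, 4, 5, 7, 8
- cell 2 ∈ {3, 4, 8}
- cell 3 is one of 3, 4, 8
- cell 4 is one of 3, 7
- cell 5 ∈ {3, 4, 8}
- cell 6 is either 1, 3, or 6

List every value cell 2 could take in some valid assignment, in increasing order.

cell 2, cell 3, cell 5 share exactly the 3 values {3, 4, 8}; by pigeonhole those values go to them, so strike 3, 4, 8 from cell 1, cell 4, cell 6.
cell 4 has just one choice, so cell 4 = 7. So cell 1 can't be 7.
That leaves cell 1 = 5.
No further eliminations apply; cell 2 can still be any of 3, 4, 8.

3, 4, 8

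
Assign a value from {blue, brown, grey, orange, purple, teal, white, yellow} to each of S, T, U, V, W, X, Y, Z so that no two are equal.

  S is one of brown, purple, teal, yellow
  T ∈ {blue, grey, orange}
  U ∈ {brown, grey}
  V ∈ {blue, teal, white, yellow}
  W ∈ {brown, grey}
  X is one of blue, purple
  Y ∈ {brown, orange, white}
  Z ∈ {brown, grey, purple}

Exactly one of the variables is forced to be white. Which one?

U and W share exactly the 2 values {brown, grey}; by pigeonhole those values go to them, so strike brown, grey from S, T, Y, Z.
Z's domain is down to {purple}, so Z = purple. Remove purple from S, X.
X has just one choice, so X = blue. Remove blue from T, V.
T has just one choice, so T = orange. Eliminate orange elsewhere: Y.
So white goes to Y.

Y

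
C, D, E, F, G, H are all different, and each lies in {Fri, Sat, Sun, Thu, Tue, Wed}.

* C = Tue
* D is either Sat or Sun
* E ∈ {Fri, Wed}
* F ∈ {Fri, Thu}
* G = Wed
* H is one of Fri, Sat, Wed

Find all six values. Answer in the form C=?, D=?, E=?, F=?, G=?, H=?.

C has just one choice, so C = Tue.
G has just one choice, so G = Wed. So E, H can't be Wed.
E's domain is down to {Fri}, so E = Fri. Eliminate Fri elsewhere: F, H.
F has just one choice, so F = Thu.
H has just one choice, so H = Sat. Strike Sat from D.
D must be Sun (only option left).

C=Tue, D=Sun, E=Fri, F=Thu, G=Wed, H=Sat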